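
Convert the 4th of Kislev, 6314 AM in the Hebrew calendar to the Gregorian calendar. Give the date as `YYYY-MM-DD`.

Julian Day Number of the source date = 2653839.
Converting JDN 2653839 to the Gregorian calendar gives 11 November 2553 CE.

2553-11-11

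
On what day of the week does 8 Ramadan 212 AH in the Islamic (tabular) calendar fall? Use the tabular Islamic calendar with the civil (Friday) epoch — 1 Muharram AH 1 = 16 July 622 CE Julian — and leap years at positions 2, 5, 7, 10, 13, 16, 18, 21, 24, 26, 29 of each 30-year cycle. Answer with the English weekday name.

Sunday

In the proleptic Gregorian calendar this is 5 December 827 (JDN 2023454).
JDN 2023454 mod 7 = 6, and JDN 0 was a Monday, so this is a Sunday.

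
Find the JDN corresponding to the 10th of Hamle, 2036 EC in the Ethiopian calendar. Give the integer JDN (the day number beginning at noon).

In the Gregorian calendar the same day is 17 July 2044.
JDN 2400001 is 17 November 1858 CE (Gregorian), MJD 0; the target day is +67813 days from there, so JDN = 2467814.

2467814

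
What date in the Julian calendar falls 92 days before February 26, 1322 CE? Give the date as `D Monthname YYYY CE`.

26 November 1321 CE

The starting date is JDN 2203975; 2203975 − 92 = 2203883.
JDN 2203883 corresponds to 26 November 1321 CE.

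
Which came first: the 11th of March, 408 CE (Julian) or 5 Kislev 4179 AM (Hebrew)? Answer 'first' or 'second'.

The two dates have Julian Day Numbers 1870150 and 1874055 respectively.
Since 1870150 < 1874055, the first date comes first.

first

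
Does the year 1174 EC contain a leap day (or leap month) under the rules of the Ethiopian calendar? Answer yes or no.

1174 mod 4 = 2; in the Ethiopian calendar a year is leap when year mod 4 = 3, so it is a common year.

no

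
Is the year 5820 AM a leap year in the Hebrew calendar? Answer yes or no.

Hebrew year 5820 is year 6 of its 19-year Metonic cycle; leap years are at positions 3, 6, 8, 11, 14, 17, 19, so it is a leap year (13 months).

yes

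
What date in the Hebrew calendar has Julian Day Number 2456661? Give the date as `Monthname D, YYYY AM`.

The Gregorian equivalent of JDN 2456661 is 3 January 2014.
In the Hebrew calendar that day is Shevat 2, 5774 AM.

Shevat 2, 5774 AM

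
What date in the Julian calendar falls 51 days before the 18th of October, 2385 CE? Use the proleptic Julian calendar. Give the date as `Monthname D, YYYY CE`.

August 28, 2385 CE

JDN of the 18th of October, 2385 CE = 2592470.
2592470 − 51 = 2592419.
JDN 2592419 in the Julian calendar is August 28, 2385 CE.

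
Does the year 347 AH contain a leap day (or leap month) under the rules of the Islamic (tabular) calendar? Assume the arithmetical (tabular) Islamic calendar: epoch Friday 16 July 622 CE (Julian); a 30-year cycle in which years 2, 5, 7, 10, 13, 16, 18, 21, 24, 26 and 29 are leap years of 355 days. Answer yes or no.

no

Year 347 AH is year 17 of its 30-year cycle; leap positions are 2, 5, 7, 10, 13, 16, 18, 21, 24, 26, 29, so it is a common year (354 days).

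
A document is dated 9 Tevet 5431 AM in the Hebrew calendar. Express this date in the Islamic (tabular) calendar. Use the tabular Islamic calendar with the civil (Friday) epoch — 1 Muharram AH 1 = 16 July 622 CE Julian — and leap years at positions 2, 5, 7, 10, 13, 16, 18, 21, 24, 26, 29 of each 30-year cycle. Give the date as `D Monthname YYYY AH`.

The source date corresponds to 22 December 1670 in the Gregorian calendar (JDN 2331371).
That day falls on 9 Sha'ban 1081 AH in the tabular Islamic calendar.

9 Sha'ban 1081 AH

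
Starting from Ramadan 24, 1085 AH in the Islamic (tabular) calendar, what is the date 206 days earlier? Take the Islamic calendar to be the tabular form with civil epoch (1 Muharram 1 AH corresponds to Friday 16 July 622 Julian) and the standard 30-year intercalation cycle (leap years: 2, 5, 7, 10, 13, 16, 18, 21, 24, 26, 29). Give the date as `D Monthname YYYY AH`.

24 Safar 1085 AH

Counting 206 days back from JDN 2332832 reaches JDN 2332626, which is 24 Safar 1085 AH.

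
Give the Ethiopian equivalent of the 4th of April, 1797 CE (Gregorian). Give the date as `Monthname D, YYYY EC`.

Megabit 28, 1789 EC

Julian Day Number of the source date = 2377495.
Converting JDN 2377495 to the Ethiopian calendar gives 28 Megabit 1789 EC.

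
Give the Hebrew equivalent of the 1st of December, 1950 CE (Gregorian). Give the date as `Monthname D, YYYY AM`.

Both dates share Julian Day Number 2433617; in the Hebrew calendar that is 22 Kislev 5711 AM.

Kislev 22, 5711 AM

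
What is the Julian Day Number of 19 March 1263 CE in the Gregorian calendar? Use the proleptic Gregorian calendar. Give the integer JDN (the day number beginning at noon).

2182439

JDN 2451545 is 1 January 2000 CE (Gregorian); the target day is −269106 days from there, so JDN = 2182439.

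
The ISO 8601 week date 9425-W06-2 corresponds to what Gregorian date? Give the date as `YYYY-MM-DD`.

ISO week 1 of 9425 is the week containing the first Thursday of 9425.
Week 6, day 2 (Tuesday) lands on 9425-02-08.

9425-02-08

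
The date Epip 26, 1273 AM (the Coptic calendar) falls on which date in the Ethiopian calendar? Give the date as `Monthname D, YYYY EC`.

Hamle 26, 1549 EC

Both dates share Julian Day Number 2289953; in the Ethiopian calendar that is 26 Hamle 1549 EC.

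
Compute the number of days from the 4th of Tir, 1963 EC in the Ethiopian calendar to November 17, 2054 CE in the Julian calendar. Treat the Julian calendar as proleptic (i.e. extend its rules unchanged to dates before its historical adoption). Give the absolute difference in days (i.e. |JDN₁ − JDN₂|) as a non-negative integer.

First date → JDN 2440964; second date → JDN 2471602.
The interval is |2440964 − 2471602| = 30638 days.

30638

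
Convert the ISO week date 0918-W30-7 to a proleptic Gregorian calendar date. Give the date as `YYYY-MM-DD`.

0918-07-31

ISO week 1 of 918 is the week containing the first Thursday of 918.
Week 30, day 7 (Sunday) lands on 0918-07-31.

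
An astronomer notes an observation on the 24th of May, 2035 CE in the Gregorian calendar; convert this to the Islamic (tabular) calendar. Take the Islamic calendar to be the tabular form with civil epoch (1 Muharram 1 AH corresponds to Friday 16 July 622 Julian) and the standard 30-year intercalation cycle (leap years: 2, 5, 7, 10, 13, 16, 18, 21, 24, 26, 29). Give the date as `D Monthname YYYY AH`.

16 Rabi' al-Awwal 1457 AH

Both dates share Julian Day Number 2464472; in the tabular Islamic calendar that is 16 Rabi' al-Awwal 1457 AH.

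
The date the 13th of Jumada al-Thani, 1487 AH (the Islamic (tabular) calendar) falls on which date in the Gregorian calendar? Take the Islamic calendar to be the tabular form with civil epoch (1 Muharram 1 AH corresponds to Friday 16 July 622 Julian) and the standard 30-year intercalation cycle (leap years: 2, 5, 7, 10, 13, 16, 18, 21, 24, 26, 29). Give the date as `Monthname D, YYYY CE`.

Julian Day Number of the source date = 2475189.
Converting JDN 2475189 to the Gregorian calendar gives 25 September 2064 CE.

September 25, 2064 CE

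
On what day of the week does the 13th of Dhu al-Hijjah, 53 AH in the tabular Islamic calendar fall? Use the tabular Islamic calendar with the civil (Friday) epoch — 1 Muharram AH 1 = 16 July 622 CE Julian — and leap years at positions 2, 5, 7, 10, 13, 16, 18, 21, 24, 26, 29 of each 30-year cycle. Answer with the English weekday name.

This is JDN 1967204 (2 December 673 Gregorian).
JDN 1967204 mod 7 = 1, and JDN 0 was a Monday, so this is a Tuesday.

Tuesday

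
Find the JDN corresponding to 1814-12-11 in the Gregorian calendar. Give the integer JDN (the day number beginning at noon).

2383954

JDN 2299161 is 15 October 1582 CE (Gregorian); the target day is +84793 days from there, so JDN = 2383954.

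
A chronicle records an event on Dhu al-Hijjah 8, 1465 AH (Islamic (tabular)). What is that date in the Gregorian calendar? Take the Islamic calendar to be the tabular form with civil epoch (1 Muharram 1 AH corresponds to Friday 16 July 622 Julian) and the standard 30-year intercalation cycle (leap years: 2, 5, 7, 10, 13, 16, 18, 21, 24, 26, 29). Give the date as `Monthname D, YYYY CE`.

Julian Day Number of the source date = 2467565.
Converting JDN 2467565 to the Gregorian calendar gives 11 November 2043 CE.

November 11, 2043 CE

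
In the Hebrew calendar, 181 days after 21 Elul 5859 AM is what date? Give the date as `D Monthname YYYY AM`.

25 Adar I 5860 AM

The starting date is JDN 2487953; 2487953 + 181 = 2488134.
JDN 2488134 corresponds to 25 Adar I 5860 AM.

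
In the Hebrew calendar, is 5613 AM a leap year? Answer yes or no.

yes

Hebrew year 5613 is year 8 of its 19-year Metonic cycle; leap years are at positions 3, 6, 8, 11, 14, 17, 19, so it is a leap year (13 months).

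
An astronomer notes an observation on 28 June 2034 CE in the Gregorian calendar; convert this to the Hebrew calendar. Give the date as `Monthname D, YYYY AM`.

Both dates share Julian Day Number 2464142; in the Hebrew calendar that is 11 Tammuz 5794 AM.

Tammuz 11, 5794 AM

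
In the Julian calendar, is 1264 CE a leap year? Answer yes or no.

yes

1264 mod 4 = 0, so it is a leap year in the Julian calendar.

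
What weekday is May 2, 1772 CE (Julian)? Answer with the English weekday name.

This is JDN 2368403 (13 May 1772 Gregorian).
JDN 2368403 mod 7 = 2, and JDN 0 was a Monday, so this is a Wednesday.

Wednesday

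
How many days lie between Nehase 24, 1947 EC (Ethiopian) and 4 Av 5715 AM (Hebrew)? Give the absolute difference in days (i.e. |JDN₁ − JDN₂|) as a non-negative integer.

JDN of the first date = 2435350.
JDN of the second date = 2435312.
|2435312 − 2435350| = 38.

38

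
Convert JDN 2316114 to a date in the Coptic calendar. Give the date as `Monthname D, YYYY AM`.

Paremhat 9, 1345 AM

JDN 2316114 is 15 March 1629 in the Gregorian calendar.
In the Coptic calendar that day is Paremhat 9, 1345 AM.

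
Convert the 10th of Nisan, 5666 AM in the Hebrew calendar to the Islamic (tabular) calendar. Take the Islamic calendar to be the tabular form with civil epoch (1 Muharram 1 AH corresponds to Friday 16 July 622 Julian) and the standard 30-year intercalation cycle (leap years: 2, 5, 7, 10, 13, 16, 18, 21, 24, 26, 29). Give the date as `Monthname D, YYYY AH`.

Julian Day Number of the source date = 2417306.
Converting JDN 2417306 to the tabular Islamic calendar gives 10 Safar 1324 AH.

Safar 10, 1324 AH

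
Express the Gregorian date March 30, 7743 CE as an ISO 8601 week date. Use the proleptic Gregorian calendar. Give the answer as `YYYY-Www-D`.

The weekday is Saturday (ISO weekday 6).
That Saturday belongs to ISO week 13 of ISO year 7743.

7743-W13-6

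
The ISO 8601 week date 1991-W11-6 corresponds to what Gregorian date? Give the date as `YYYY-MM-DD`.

ISO week 1 of 1991 is the week containing the first Thursday of 1991.
Week 11, day 6 (Saturday) lands on 1991-03-16.

1991-03-16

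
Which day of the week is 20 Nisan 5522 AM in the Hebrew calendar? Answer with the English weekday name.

In the Gregorian calendar this is 13 April 1762 (JDN 2364720).
2364720 ≡ 1 (mod 7); counting from Monday = 0 gives Tuesday.

Tuesday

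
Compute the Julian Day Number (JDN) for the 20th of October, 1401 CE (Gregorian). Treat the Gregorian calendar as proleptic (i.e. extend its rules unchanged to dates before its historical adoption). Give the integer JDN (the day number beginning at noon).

2233057

JDN 2400001 is 17 November 1858 CE (Gregorian), MJD 0; the target day is −166944 days from there, so JDN = 2233057.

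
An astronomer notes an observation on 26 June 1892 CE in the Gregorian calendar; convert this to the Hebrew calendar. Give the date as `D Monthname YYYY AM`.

Both dates share Julian Day Number 2412276; in the Hebrew calendar that is 1 Tammuz 5652 AM.

1 Tammuz 5652 AM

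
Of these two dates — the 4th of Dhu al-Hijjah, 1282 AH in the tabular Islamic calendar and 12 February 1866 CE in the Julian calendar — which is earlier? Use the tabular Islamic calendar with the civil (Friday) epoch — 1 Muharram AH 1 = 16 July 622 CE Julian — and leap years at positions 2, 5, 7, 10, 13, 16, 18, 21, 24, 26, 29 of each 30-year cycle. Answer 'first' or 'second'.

The two dates have Julian Day Numbers 2402712 and 2402657 respectively.
Since 2402657 < 2402712, the second date comes first.

second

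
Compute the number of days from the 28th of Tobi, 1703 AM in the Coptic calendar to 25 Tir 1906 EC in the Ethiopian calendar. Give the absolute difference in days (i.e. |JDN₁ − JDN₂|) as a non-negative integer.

First date → JDN 2446832; second date → JDN 2420166.
The interval is |2446832 − 2420166| = 26666 days.

26666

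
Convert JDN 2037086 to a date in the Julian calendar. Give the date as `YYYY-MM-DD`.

The proleptic Gregorian equivalent of JDN 2037086 is 1 April 865.
In the Julian calendar that day is 0865-03-28.

0865-03-28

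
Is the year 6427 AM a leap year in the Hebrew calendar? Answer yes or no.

Hebrew year 6427 is year 5 of its 19-year Metonic cycle; leap years are at positions 3, 6, 8, 11, 14, 17, 19, so it is a common year (12 months).

no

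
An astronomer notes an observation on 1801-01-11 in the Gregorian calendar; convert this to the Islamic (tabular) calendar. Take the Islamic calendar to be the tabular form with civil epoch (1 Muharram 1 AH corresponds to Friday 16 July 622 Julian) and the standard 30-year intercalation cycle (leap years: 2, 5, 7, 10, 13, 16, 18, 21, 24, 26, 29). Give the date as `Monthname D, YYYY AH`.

Both dates share Julian Day Number 2378872; in the tabular Islamic calendar that is 25 Sha'ban 1215 AH.

Sha'ban 25, 1215 AH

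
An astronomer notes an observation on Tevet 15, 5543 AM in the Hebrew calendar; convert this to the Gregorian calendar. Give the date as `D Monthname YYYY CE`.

Julian Day Number of the source date = 2372276.
Converting JDN 2372276 to the Gregorian calendar gives 20 December 1782 CE.

20 December 1782 CE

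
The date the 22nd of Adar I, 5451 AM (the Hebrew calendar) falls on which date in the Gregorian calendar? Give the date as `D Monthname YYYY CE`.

21 February 1691 CE

Julian Day Number of the source date = 2338737.
Converting JDN 2338737 to the Gregorian calendar gives 21 February 1691 CE.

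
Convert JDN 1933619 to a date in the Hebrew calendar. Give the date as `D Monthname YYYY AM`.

The proleptic Gregorian equivalent of JDN 1933619 is 19 December 581.
In the Hebrew calendar that day is 6 Tevet 4342 AM.

6 Tevet 4342 AM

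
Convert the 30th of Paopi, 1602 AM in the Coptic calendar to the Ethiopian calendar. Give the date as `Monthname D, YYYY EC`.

Tikimt 30, 1878 EC

Julian Day Number of the source date = 2409854.
Converting JDN 2409854 to the Ethiopian calendar gives 30 Tikimt 1878 EC.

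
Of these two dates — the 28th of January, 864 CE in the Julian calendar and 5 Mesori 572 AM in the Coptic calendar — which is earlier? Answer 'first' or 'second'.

second

The two dates have Julian Day Numbers 2036661 and 2033922 respectively.
Since 2033922 < 2036661, the second date comes first.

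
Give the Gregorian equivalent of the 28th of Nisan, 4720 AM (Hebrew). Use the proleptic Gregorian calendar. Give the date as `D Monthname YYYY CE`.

Both dates share Julian Day Number 2071815; in the Gregorian calendar that is 2 May 960 CE.

2 May 960 CE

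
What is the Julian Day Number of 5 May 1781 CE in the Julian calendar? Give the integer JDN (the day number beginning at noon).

Equivalently 16 May 1781 (Gregorian).
JDN 2451545 is 1 January 2000 CE (Gregorian); the target day is −79852 days from there, so JDN = 2371693.

2371693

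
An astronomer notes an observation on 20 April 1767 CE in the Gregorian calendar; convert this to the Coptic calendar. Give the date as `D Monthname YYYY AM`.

Both dates share Julian Day Number 2366553; in the Coptic calendar that is 14 Parmouti 1483 AM.

14 Parmouti 1483 AM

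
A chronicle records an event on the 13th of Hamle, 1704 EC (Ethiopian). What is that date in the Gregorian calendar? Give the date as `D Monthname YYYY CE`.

Both dates share Julian Day Number 2346554; in the Gregorian calendar that is 18 July 1712 CE.

18 July 1712 CE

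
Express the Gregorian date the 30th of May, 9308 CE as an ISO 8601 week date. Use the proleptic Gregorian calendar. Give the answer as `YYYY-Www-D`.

9308-W22-3

The weekday is Wednesday (ISO weekday 3).
That Wednesday belongs to ISO week 22 of ISO year 9308.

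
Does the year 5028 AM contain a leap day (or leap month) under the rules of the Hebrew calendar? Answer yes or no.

Hebrew year 5028 is year 12 of its 19-year Metonic cycle; leap years are at positions 3, 6, 8, 11, 14, 17, 19, so it is a common year (12 months).

no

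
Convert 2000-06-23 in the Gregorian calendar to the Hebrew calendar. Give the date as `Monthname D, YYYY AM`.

Sivan 20, 5760 AM

Both dates share Julian Day Number 2451719; in the Hebrew calendar that is 20 Sivan 5760 AM.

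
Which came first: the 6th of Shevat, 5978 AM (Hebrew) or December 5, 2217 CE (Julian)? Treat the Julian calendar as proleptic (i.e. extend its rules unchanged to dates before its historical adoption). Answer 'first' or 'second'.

second

First date → JDN 2531200; second date → JDN 2531156.
JDN 2531156 < JDN 2531200, so the second date is earlier.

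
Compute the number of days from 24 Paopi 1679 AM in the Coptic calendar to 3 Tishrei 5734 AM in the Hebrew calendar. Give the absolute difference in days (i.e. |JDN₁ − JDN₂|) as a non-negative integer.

3983

JDN of the first date = 2437972.
JDN of the second date = 2441955.
|2441955 − 2437972| = 3983.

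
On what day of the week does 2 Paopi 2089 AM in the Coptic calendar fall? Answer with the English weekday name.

Sunday

Equivalently 15 October 2372 Gregorian, JDN 2587703.
JDN 2587703 mod 7 = 6, and JDN 0 was a Monday, so this is a Sunday.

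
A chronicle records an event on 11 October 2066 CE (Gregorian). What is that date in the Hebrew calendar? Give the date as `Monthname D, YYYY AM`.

Tishrei 22, 5827 AM

Julian Day Number of the source date = 2475935.
Converting JDN 2475935 to the Hebrew calendar gives 22 Tishrei 5827 AM.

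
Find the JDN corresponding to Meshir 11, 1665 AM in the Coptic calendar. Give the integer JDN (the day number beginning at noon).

In the Gregorian calendar the same day is 18 February 1949.
JDN 2299161 is 15 October 1582 CE (Gregorian); the target day is +133805 days from there, so JDN = 2432966.

2432966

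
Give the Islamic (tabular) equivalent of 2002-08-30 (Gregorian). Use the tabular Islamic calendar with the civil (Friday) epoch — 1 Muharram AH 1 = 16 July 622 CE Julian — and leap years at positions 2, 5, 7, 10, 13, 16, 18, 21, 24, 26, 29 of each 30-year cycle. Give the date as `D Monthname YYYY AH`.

21 Jumada al-Thani 1423 AH

Both dates share Julian Day Number 2452517; in the tabular Islamic calendar that is 21 Jumada al-Thani 1423 AH.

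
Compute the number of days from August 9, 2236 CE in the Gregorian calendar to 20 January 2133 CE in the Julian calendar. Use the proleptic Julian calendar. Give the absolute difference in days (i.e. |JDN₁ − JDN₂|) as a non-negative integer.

37807

First date → JDN 2537963; second date → JDN 2500156.
The interval is |2537963 − 2500156| = 37807 days.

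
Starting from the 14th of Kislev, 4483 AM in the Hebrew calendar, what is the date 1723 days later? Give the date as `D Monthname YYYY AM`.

26 Av 4487 AM

The starting date is JDN 1985100; 1985100 + 1723 = 1986823.
JDN 1986823 corresponds to 26 Av 4487 AM.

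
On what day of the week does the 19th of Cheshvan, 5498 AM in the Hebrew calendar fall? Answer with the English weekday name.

Wednesday

Equivalently 13 November 1737 Gregorian, JDN 2355803.
2355803 ≡ 2 (mod 7); counting from Monday = 0 gives Wednesday.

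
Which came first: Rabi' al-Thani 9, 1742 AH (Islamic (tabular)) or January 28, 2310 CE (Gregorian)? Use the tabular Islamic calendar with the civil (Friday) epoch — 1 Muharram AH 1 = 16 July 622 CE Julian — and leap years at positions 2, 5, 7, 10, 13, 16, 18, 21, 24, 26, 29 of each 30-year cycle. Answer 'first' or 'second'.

second

The two dates have Julian Day Numbers 2565489 and 2564797 respectively.
Since 2564797 < 2565489, the second date comes first.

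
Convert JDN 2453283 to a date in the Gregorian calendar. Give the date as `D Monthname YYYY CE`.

Counting from JDN 2299161 = 15 Oct 1582 gives an offset of 154122 days.

4 October 2004 CE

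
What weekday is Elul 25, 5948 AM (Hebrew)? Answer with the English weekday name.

This is JDN 2520471 (17 September 2188 Gregorian).
Since JDN mod 7 = 2 (0 = Monday), the day is Wednesday.

Wednesday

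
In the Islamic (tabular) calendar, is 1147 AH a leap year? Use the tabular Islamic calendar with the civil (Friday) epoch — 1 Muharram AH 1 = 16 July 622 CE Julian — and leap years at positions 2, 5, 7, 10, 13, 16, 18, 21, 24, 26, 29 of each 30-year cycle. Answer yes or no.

yes

Year 1147 AH is year 7 of its 30-year cycle; leap positions are 2, 5, 7, 10, 13, 16, 18, 21, 24, 26, 29, so it is a leap year (355 days).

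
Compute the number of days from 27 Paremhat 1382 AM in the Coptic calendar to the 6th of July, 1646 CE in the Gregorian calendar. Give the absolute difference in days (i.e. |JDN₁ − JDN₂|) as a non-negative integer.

JDN of the first date = 2329646.
JDN of the second date = 2322436.
|2322436 − 2329646| = 7210.

7210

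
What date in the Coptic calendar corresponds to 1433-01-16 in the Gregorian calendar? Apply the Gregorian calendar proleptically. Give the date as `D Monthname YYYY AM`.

Both dates share Julian Day Number 2244468; in the Coptic calendar that is 12 Tobi 1149 AM.

12 Tobi 1149 AM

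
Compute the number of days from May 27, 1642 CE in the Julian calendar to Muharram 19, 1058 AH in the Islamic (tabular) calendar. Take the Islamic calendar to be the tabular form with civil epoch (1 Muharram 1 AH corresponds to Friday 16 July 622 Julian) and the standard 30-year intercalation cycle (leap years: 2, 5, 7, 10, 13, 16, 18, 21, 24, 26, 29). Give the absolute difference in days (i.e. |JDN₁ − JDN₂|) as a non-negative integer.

JDN of the first date = 2320945.
JDN of the second date = 2323024.
|2323024 − 2320945| = 2079.

2079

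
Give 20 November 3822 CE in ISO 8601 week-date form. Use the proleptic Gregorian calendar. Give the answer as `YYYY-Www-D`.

The weekday is Wednesday (ISO weekday 3).
That Wednesday belongs to ISO week 47 of ISO year 3822.

3822-W47-3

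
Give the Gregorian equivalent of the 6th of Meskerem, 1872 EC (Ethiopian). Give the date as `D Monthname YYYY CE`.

16 September 1879 CE

Julian Day Number of the source date = 2407609.
Converting JDN 2407609 to the Gregorian calendar gives 16 September 1879 CE.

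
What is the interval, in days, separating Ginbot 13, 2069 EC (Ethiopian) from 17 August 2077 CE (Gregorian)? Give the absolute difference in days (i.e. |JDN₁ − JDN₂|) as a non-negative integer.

JDN of the first date = 2479810.
JDN of the second date = 2479898.
|2479898 − 2479810| = 88.

88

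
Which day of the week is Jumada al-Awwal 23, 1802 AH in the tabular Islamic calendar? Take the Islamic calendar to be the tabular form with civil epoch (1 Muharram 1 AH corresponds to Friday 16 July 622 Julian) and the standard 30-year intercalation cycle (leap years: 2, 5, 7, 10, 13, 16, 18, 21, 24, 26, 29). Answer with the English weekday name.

Equivalently 20 April 2370 Gregorian, JDN 2586794.
2586794 ≡ 0 (mod 7); counting from Monday = 0 gives Monday.

Monday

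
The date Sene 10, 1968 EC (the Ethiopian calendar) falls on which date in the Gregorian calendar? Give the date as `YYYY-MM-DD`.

Julian Day Number of the source date = 2442947.
Converting JDN 2442947 to the Gregorian calendar gives 17 June 1976 CE.

1976-06-17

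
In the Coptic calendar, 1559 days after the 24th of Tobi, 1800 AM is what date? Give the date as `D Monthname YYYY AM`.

2 Pashons 1804 AM

The starting date is JDN 2482258; 2482258 + 1559 = 2483817.
JDN 2483817 corresponds to 2 Pashons 1804 AM.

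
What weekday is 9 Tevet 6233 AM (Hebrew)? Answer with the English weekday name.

This is JDN 2624314 (9 January 2473 Gregorian).
JDN 2624314 mod 7 = 0, and JDN 0 was a Monday, so this is a Monday.

Monday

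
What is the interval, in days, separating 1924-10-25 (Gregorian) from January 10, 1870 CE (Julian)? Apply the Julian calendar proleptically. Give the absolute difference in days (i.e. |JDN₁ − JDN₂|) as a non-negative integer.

19999

JDN of the first date = 2424084.
JDN of the second date = 2404085.
|2404085 − 2424084| = 19999.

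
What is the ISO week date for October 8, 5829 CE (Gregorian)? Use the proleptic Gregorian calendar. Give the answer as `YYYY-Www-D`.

The weekday is Thursday (ISO weekday 4).
That Thursday belongs to ISO week 41 of ISO year 5829.

5829-W41-4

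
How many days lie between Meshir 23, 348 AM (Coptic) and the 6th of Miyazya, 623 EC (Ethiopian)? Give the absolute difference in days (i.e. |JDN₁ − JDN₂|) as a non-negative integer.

323

First date → JDN 1951944; second date → JDN 1951621.
The interval is |1951944 − 1951621| = 323 days.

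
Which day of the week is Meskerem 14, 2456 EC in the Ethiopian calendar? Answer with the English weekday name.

In the Gregorian calendar this is 28 September 2463 (JDN 2620923).
2620923 ≡ 4 (mod 7); counting from Monday = 0 gives Friday.

Friday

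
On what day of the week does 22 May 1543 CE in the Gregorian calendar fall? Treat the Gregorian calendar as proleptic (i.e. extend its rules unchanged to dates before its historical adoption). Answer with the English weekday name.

JDN 2284770 mod 7 = 5, and JDN 0 was a Monday, so this is a Saturday.

Saturday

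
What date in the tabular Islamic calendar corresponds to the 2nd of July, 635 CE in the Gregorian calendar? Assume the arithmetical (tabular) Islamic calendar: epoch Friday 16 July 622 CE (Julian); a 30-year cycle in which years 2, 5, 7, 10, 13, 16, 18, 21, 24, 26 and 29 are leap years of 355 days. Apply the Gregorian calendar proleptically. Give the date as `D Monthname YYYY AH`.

Julian Day Number of the source date = 1953171.
Converting JDN 1953171 to the tabular Islamic calendar gives 7 Jumada al-Awwal 14 AH.

7 Jumada al-Awwal 14 AH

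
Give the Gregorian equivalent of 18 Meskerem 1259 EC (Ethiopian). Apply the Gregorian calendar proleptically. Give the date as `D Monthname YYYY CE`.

22 September 1266 CE

Both dates share Julian Day Number 2183722; in the Gregorian calendar that is 22 September 1266 CE.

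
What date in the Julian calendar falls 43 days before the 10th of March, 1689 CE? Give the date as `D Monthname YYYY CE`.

26 January 1689 CE

The starting date is JDN 2338034; 2338034 − 43 = 2337991.
JDN 2337991 corresponds to 26 January 1689 CE.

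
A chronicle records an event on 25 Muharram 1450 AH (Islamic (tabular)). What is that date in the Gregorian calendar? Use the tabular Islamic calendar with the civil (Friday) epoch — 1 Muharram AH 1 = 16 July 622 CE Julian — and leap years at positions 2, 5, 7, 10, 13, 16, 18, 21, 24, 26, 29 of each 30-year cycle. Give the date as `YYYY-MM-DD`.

2028-06-18

Julian Day Number of the source date = 2461941.
Converting JDN 2461941 to the Gregorian calendar gives 18 June 2028 CE.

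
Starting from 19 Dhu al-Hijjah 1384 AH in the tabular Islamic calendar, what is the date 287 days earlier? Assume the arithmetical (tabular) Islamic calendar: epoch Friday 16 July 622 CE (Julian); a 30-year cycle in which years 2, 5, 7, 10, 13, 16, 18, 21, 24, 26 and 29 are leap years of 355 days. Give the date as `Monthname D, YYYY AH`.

Safar 27, 1384 AH

The starting date is JDN 2438872; 2438872 − 287 = 2438585.
JDN 2438585 corresponds to Safar 27, 1384 AH.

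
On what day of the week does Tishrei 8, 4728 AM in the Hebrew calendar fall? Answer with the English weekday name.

Equivalently 19 September 967 Gregorian, JDN 2074511.
2074511 ≡ 5 (mod 7); counting from Monday = 0 gives Saturday.

Saturday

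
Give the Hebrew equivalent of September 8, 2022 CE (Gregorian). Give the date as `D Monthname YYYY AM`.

12 Elul 5782 AM

Julian Day Number of the source date = 2459831.
Converting JDN 2459831 to the Hebrew calendar gives 12 Elul 5782 AM.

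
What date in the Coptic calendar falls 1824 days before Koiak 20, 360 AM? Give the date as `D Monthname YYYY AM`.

The starting date is JDN 1956264; 1956264 − 1824 = 1954440.
JDN 1954440 corresponds to 23 Koiak 355 AM.

23 Koiak 355 AM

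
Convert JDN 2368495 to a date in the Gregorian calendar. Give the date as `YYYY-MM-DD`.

1772-08-13

Counting from JDN 2299161 = 15 Oct 1582 gives an offset of 69334 days.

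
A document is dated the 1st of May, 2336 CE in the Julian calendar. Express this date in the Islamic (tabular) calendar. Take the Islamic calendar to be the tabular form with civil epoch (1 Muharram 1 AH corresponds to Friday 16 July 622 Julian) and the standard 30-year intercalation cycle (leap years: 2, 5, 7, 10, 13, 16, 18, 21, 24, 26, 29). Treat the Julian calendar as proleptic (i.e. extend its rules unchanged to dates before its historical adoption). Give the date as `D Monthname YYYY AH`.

4 Jumada al-Thani 1767 AH

Julian Day Number of the source date = 2574403.
Converting JDN 2574403 to the tabular Islamic calendar gives 4 Jumada al-Thani 1767 AH.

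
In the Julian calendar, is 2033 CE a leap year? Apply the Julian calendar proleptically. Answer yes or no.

no

2033 mod 4 = 1, so it is a common year in the Julian calendar.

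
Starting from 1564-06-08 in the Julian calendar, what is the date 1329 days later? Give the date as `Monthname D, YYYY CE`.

January 28, 1568 CE

Counting 1329 days forward from JDN 2292468 reaches JDN 2293797, which is January 28, 1568 CE.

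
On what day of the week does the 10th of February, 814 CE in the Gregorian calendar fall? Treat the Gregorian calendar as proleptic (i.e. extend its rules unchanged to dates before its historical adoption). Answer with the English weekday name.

Since JDN mod 7 = 0 (0 = Monday), the day is Monday.

Monday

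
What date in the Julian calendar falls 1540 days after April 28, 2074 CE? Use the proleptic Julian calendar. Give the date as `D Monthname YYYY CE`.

16 July 2078 CE

Counting 1540 days forward from JDN 2478704 reaches JDN 2480244, which is 16 July 2078 CE.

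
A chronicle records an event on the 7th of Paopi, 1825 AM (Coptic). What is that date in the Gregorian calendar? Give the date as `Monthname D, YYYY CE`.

October 18, 2108 CE

Both dates share Julian Day Number 2491282; in the Gregorian calendar that is 18 October 2108 CE.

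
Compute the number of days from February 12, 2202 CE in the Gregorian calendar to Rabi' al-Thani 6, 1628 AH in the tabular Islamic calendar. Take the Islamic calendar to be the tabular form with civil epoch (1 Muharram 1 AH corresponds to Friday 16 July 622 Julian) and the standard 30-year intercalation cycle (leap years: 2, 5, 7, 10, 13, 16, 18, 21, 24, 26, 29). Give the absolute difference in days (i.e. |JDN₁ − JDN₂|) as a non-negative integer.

277

JDN of the first date = 2525366.
JDN of the second date = 2525089.
|2525089 − 2525366| = 277.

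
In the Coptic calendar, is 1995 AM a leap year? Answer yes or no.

1995 mod 4 = 3; in the Coptic calendar a year is leap when year mod 4 = 3, so it is a leap year.

yes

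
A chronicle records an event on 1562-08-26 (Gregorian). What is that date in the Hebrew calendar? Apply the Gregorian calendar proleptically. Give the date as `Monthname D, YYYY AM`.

Elul 15, 5322 AM

Both dates share Julian Day Number 2291806; in the Hebrew calendar that is 15 Elul 5322 AM.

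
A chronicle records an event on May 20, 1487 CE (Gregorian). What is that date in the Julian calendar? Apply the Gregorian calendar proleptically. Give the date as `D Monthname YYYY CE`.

11 May 1487 CE

The Julian–Gregorian offset here is 9 days (Julian trailing).
20 May 1487 Gregorian − 9 days → 11 May 1487 Julian.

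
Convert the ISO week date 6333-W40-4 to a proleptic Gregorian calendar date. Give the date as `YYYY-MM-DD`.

6333-10-05

ISO week 1 of 6333 is the week containing the first Thursday of 6333.
Week 40, day 4 (Thursday) lands on 6333-10-05.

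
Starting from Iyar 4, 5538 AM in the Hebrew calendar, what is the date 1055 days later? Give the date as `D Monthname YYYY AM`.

24 Adar 5541 AM

JDN of Iyar 4, 5538 AM = 2370582.
2370582 + 1055 = 2371637.
JDN 2371637 in the Hebrew calendar is 24 Adar 5541 AM.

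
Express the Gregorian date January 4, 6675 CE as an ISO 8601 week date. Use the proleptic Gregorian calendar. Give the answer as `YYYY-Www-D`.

6675-W01-1

The weekday is Monday (ISO weekday 1).
That Monday belongs to ISO week 1 of ISO year 6675.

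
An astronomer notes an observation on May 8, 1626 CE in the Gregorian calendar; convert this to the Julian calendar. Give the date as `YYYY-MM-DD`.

1626-04-28

At this point the Julian calendar is 10 days behind the Gregorian.
8 May 1626 Gregorian − 10 days → 28 April 1626 Julian.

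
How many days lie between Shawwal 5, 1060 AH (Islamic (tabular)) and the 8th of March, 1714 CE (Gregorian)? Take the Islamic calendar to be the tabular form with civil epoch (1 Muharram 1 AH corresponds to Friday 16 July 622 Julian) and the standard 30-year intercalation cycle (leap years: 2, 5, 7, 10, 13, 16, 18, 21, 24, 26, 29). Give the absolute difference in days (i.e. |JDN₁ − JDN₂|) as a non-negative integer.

23168

JDN of the first date = 2323984.
JDN of the second date = 2347152.
|2347152 − 2323984| = 23168.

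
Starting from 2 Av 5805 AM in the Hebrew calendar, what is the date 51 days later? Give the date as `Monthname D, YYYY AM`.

Elul 23, 5805 AM

JDN of 2 Av 5805 AM = 2468178.
2468178 + 51 = 2468229.
JDN 2468229 in the Hebrew calendar is Elul 23, 5805 AM.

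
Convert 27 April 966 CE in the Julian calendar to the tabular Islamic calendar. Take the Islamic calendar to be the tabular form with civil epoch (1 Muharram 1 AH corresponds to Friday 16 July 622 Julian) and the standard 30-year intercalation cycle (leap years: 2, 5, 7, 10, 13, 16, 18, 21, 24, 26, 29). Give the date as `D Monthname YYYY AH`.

3 Jumada al-Awwal 355 AH

The source date corresponds to 2 May 966 in the proleptic Gregorian calendar (JDN 2074006).
That day falls on 3 Jumada al-Awwal 355 AH in the tabular Islamic calendar.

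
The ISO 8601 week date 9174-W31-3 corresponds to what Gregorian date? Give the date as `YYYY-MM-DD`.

ISO week 1 of 9174 is the week containing the first Thursday of 9174.
Week 31, day 3 (Wednesday) lands on 9174-07-31.

9174-07-31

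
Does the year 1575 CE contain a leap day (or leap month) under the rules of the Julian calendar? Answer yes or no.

no

1575 mod 4 = 3, so it is a common year in the Julian calendar.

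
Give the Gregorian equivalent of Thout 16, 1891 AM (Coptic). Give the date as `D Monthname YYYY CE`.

27 September 2174 CE

Both dates share Julian Day Number 2515367; in the Gregorian calendar that is 27 September 2174 CE.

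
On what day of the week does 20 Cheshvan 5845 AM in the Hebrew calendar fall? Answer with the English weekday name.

Saturday

In the Gregorian calendar this is 18 November 2084 (JDN 2482548).
Since JDN mod 7 = 5 (0 = Monday), the day is Saturday.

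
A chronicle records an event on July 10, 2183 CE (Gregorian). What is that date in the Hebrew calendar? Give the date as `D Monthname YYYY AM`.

Both dates share Julian Day Number 2518575; in the Hebrew calendar that is 19 Tammuz 5943 AM.

19 Tammuz 5943 AM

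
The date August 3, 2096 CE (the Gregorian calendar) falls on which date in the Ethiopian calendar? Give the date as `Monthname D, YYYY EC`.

Hamle 27, 2088 EC

Julian Day Number of the source date = 2486824.
Converting JDN 2486824 to the Ethiopian calendar gives 27 Hamle 2088 EC.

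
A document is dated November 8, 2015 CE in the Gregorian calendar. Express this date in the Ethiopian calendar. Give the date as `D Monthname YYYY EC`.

Julian Day Number of the source date = 2457335.
Converting JDN 2457335 to the Ethiopian calendar gives 28 Tikimt 2008 EC.

28 Tikimt 2008 EC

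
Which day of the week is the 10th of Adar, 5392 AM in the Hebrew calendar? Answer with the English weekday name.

Wednesday

Equivalently 3 March 1632 Gregorian, JDN 2317198.
JDN 2317198 mod 7 = 2, and JDN 0 was a Monday, so this is a Wednesday.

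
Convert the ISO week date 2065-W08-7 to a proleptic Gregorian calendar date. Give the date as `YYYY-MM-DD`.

ISO week 1 of 2065 is the week containing the first Thursday of 2065.
Week 8, day 7 (Sunday) lands on 2065-02-22.

2065-02-22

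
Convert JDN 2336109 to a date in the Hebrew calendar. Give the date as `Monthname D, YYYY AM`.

The Gregorian equivalent of JDN 2336109 is 12 December 1683.
In the Hebrew calendar that day is Kislev 24, 5444 AM.

Kislev 24, 5444 AM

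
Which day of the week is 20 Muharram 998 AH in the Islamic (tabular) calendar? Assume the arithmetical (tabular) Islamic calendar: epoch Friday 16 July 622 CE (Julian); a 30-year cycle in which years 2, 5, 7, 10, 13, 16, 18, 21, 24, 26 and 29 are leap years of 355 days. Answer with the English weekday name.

In the Gregorian calendar this is 29 November 1589 (JDN 2301763).
Since JDN mod 7 = 2 (0 = Monday), the day is Wednesday.

Wednesday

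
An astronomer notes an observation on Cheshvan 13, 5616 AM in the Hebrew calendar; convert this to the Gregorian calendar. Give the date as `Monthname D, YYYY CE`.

October 25, 1855 CE

Julian Day Number of the source date = 2398882.
Converting JDN 2398882 to the Gregorian calendar gives 25 October 1855 CE.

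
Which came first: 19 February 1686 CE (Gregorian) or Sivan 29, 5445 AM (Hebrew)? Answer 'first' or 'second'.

second

Converting both to JDN: 2336909 vs 2336676; the smaller is the second.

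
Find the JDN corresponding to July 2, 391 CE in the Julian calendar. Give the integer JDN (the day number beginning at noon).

1864053

In the proleptic Gregorian calendar the same day is 3 July 391.
JDN 2400001 is 17 November 1858 CE (Gregorian), MJD 0; the target day is −535948 days from there, so JDN = 1864053.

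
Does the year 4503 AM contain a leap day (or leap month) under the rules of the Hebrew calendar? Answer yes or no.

Hebrew year 4503 is year 19 of its 19-year Metonic cycle; leap years are at positions 3, 6, 8, 11, 14, 17, 19, so it is a leap year (13 months).

yes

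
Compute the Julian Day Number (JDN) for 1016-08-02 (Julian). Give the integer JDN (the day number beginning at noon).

Equivalently 8 August 1016 (proleptic Gregorian).
JDN 2451545 is 1 January 2000 CE (Gregorian); the target day is −359179 days from there, so JDN = 2092366.

2092366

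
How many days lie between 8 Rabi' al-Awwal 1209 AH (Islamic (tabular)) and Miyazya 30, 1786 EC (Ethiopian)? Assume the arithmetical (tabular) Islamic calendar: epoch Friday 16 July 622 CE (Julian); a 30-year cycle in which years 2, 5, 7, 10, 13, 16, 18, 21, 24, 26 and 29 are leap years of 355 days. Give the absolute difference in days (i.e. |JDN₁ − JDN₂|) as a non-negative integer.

150

First date → JDN 2376581; second date → JDN 2376431.
The interval is |2376581 − 2376431| = 150 days.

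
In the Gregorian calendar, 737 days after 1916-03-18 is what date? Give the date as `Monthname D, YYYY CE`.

JDN of 1916-03-18 = 2420941.
2420941 + 737 = 2421678.
JDN 2421678 in the Gregorian calendar is March 25, 1918 CE.

March 25, 1918 CE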